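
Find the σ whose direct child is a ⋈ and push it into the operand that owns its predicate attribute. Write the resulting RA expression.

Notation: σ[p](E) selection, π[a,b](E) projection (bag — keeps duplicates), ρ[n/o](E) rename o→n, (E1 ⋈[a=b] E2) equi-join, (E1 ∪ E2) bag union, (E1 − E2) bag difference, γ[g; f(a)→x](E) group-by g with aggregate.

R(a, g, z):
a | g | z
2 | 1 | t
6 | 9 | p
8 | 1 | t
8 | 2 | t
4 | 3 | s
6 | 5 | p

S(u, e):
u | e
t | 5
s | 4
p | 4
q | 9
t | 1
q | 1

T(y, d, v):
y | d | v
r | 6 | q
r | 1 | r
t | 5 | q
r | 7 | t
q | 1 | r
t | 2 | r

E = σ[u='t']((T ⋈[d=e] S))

σ filters on u, owned by the right side.
E' = (T ⋈[d=e] σ[u='t'](S))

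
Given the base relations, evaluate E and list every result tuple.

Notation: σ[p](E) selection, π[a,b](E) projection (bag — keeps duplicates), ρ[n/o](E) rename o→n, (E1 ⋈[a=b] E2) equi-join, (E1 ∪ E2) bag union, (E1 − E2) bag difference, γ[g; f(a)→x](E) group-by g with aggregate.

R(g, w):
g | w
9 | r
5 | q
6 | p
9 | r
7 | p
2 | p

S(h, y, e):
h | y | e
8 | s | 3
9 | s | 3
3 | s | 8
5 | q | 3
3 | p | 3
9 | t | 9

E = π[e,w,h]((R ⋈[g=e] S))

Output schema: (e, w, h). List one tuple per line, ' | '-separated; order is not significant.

Per-node cardinality:
  R → 6
  S → 6
  (R ⋈[g=e] S) → 2
  π[e,w,h]((R ⋈[g=e] S)) → 2

== RESULT ==
e | w | h
9 | r | 9
9 | r | 9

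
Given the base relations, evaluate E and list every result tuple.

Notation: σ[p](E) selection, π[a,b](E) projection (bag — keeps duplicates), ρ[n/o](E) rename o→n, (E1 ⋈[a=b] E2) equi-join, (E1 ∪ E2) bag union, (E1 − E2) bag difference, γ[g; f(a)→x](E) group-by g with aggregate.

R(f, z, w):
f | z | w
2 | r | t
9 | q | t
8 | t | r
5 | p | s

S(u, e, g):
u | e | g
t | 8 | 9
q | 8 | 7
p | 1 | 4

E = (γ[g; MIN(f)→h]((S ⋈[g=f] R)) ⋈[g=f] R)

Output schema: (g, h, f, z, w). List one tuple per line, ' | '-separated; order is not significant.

Row counts bottom-up:
  S → 3
  R → 4
  (S ⋈[g=f] R) → 1
  γ[g; MIN(f)→h]((S ⋈[g=f] R)) → 1
  R → 4
  (γ[g; MIN(f)→h]((S ⋈[g=f] R)) ⋈[g=f] R) → 1

== RESULT ==
g | h | f | z | w
9 | 9 | 9 | q | t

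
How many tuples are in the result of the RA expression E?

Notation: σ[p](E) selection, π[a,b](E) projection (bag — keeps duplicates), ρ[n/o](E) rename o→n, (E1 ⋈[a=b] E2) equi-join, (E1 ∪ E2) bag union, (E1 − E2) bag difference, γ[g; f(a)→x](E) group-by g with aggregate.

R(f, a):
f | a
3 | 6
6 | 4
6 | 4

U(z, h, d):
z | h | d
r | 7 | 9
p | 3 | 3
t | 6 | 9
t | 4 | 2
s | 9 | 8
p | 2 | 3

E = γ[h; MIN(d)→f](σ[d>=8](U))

Subexpression sizes:
  U → 6
  σ[d>=8](U) → 3
  γ[h; MIN(d)→f](σ[d>=8](U)) → 3

|E| = 3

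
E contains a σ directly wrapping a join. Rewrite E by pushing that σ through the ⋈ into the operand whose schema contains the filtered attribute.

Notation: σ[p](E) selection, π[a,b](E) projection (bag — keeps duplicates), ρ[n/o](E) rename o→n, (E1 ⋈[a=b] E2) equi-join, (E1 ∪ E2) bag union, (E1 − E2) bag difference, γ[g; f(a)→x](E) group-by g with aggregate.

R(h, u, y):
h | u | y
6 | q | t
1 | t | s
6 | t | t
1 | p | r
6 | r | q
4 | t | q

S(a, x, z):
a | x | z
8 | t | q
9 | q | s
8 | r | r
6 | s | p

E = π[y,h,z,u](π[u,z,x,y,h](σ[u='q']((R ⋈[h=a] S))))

σ filters on u, owned by the left side.
E' = π[y,h,z,u](π[u,z,x,y,h]((σ[u='q'](R) ⋈[h=a] S)))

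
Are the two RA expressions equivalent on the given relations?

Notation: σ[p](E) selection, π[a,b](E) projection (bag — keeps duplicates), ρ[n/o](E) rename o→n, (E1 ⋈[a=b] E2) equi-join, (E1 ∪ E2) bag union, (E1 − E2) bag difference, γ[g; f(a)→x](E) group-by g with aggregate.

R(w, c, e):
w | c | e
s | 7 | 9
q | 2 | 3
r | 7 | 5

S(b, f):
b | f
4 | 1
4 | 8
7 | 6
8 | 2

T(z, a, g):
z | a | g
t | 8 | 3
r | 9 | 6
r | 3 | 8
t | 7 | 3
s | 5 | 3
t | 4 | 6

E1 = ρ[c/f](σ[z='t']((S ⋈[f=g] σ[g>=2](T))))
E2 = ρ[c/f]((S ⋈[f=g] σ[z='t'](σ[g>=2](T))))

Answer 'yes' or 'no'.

E1 row counts bottom-up:
  S → 4
  T → 6
  σ[g>=2](T) → 6
  (S ⋈[f=g] σ[g>=2](T)) → 3
  σ[z='t']((S ⋈[f=g] σ[g>=2](T))) → 1
  ρ[c/f](σ[z='t']((S ⋈[f=g] σ[g>=2](T)))) → 1
E2 row counts bottom-up:
  S → 4
  T → 6
  σ[g>=2](T) → 6
  σ[z='t'](σ[g>=2](T)) → 3
  (S ⋈[f=g] σ[z='t'](σ[g>=2](T))) → 1
  ρ[c/f]((S ⋈[f=g] σ[z='t'](σ[g>=2](T)))) → 1

E1 and E2 produce the same multiset:
b | c | z | a | g
7 | 6 | t | 4 | 6

yes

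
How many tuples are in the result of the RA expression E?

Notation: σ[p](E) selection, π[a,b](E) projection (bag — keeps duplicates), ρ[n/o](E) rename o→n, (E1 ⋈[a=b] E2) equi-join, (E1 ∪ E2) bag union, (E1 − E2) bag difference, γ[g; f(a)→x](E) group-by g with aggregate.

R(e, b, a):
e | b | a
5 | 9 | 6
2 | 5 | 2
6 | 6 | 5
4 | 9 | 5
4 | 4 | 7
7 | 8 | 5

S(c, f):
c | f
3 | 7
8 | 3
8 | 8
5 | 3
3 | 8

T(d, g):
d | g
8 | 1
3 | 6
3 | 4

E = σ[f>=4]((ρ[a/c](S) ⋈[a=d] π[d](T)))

Subexpression sizes:
  S → 5
  ρ[a/c](S) → 5
  T → 3
  π[d](T) → 3
  (ρ[a/c](S) ⋈[a=d] π[d](T)) → 6
  σ[f>=4]((ρ[a/c](S) ⋈[a=d] π[d](T))) → 5

|E| = 5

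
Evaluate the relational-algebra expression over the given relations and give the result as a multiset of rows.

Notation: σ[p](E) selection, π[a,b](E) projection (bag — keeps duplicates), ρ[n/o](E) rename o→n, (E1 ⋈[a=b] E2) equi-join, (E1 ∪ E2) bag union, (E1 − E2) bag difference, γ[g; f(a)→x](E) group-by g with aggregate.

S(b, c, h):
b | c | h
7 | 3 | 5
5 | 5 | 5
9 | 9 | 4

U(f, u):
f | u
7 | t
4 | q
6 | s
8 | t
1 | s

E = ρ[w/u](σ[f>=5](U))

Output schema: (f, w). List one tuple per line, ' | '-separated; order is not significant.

Per-node cardinality:
  U → 5
  σ[f>=5](U) → 3
  ρ[w/u](σ[f>=5](U)) → 3

== RESULT ==
f | w
6 | s
7 | t
8 | t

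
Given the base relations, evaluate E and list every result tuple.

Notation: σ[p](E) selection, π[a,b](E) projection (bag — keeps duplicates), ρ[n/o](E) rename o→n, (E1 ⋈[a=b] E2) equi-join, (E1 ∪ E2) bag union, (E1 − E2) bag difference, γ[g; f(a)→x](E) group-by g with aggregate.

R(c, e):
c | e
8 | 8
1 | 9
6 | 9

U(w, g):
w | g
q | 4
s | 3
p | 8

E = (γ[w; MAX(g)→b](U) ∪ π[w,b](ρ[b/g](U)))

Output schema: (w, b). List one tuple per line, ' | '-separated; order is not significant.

Per-node cardinality:
  U → 3
  γ[w; MAX(g)→b](U) → 3
  U → 3
  ρ[b/g](U) → 3
  π[w,b](ρ[b/g](U)) → 3
  (γ[w; MAX(g)→b](U) ∪ π[w,b](ρ[b/g](U))) → 6

== RESULT ==
w | b
p | 8
p | 8
q | 4
q | 4
s | 3
s | 3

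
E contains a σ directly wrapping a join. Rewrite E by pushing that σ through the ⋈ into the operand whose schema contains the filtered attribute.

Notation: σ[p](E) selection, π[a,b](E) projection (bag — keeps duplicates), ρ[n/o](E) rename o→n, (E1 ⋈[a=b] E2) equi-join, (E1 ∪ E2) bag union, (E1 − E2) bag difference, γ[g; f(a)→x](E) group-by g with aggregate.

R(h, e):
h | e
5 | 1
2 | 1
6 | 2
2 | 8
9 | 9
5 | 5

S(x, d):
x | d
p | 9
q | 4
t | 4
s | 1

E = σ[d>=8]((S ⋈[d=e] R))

σ filters on d, owned by the left side.
E' = (σ[d>=8](S) ⋈[d=e] R)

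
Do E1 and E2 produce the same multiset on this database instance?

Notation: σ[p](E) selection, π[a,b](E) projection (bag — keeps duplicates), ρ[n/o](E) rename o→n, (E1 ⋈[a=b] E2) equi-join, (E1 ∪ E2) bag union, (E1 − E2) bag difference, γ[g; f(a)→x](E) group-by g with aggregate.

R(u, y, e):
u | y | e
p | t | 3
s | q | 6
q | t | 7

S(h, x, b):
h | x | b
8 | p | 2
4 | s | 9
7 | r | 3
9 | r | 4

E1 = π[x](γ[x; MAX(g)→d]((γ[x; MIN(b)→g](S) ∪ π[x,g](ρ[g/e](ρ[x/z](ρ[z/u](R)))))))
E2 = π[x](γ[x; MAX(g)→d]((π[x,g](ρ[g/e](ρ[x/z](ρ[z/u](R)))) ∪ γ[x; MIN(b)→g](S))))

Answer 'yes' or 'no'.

E1 subexpression sizes:
  S → 4
  γ[x; MIN(b)→g](S) → 3
  R → 3
  ρ[z/u](R) → 3
  ρ[x/z](ρ[z/u](R)) → 3
  ρ[g/e](ρ[x/z](ρ[z/u](R))) → 3
  π[x,g](ρ[g/e](ρ[x/z](ρ[z/u](R)))) → 3
  (γ[x; MIN(b)→g](S) ∪ π[x,g](ρ[g/e](ρ[x/z](ρ[z/u](R))))) → 6
  γ[x; MAX(g)→d]((γ[x; MIN(b)→g](S) ∪ π[x,g](ρ[g/e](ρ[x/z](ρ[z/u](R)))))) → 4
  π[x](γ[x; MAX(g)→d]((γ[x; MIN(b)→g](S) ∪ π[x,g](ρ[g/e](ρ[x/z](ρ[z/u](R))))))) → 4
E2 subexpression sizes:
  R → 3
  ρ[z/u](R) → 3
  ρ[x/z](ρ[z/u](R)) → 3
  ρ[g/e](ρ[x/z](ρ[z/u](R))) → 3
  π[x,g](ρ[g/e](ρ[x/z](ρ[z/u](R)))) → 3
  S → 4
  γ[x; MIN(b)→g](S) → 3
  (π[x,g](ρ[g/e](ρ[x/z](ρ[z/u](R)))) ∪ γ[x; MIN(b)→g](S)) → 6
  γ[x; MAX(g)→d]((π[x,g](ρ[g/e](ρ[x/z](ρ[z/u](R)))) ∪ γ[x; MIN(b)→g](S))) → 4
  π[x](γ[x; MAX(g)→d]((π[x,g](ρ[g/e](ρ[x/z](ρ[z/u](R)))) ∪ γ[x; MIN(b)→g](S)))) → 4

E1 and E2 produce the same multiset:
x
p
q
r
s

yes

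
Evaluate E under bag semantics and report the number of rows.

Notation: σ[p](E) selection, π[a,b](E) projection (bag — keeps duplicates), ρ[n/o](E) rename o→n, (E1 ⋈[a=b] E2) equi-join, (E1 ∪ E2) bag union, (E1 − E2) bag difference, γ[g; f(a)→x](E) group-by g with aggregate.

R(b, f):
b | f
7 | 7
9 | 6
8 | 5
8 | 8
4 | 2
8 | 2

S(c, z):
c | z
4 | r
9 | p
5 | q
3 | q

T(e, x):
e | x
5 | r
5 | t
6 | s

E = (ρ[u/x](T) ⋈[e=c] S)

Stepwise |·|:
  T → 3
  ρ[u/x](T) → 3
  S → 4
  (ρ[u/x](T) ⋈[e=c] S) → 2

|E| = 2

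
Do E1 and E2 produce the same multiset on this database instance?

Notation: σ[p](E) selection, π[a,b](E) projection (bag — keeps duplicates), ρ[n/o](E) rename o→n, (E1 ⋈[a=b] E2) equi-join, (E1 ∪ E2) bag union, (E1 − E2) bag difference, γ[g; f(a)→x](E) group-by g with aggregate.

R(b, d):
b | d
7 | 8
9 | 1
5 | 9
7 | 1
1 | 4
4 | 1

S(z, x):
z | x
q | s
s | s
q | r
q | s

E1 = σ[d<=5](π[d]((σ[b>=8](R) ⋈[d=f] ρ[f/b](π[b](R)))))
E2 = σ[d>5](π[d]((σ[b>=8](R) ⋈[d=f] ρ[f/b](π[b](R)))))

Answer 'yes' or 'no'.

E1 per-node cardinality:
  R → 6
  σ[b>=8](R) → 1
  R → 6
  π[b](R) → 6
  ρ[f/b](π[b](R)) → 6
  (σ[b>=8](R) ⋈[d=f] ρ[f/b](π[b](R))) → 1
  π[d]((σ[b>=8](R) ⋈[d=f] ρ[f/b](π[b](R)))) → 1
  σ[d<=5](π[d]((σ[b>=8](R) ⋈[d=f] ρ[f/b](π[b](R))))) → 1
E2 per-node cardinality:
  R → 6
  σ[b>=8](R) → 1
  R → 6
  π[b](R) → 6
  ρ[f/b](π[b](R)) → 6
  (σ[b>=8](R) ⋈[d=f] ρ[f/b](π[b](R))) → 1
  π[d]((σ[b>=8](R) ⋈[d=f] ρ[f/b](π[b](R)))) → 1
  σ[d>5](π[d]((σ[b>=8](R) ⋈[d=f] ρ[f/b](π[b](R))))) → 0

E1 result:
d
1
E2 result:
d
(0 rows)
Witness: (1,) appears 1× in E1 but 0× in E2.

no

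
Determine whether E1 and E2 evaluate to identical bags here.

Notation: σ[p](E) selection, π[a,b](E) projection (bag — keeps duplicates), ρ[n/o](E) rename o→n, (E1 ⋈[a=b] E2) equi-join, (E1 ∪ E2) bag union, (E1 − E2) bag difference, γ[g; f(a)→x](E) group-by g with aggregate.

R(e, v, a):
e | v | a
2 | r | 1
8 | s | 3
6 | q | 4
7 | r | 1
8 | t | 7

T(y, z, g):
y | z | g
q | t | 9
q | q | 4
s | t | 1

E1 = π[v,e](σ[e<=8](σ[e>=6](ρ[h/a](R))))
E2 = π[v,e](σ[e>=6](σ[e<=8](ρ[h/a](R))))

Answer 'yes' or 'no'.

E1 per-node cardinality:
  R → 5
  ρ[h/a](R) → 5
  σ[e>=6](ρ[h/a](R)) → 4
  σ[e<=8](σ[e>=6](ρ[h/a](R))) → 4
  π[v,e](σ[e<=8](σ[e>=6](ρ[h/a](R)))) → 4
E2 per-node cardinality:
  R → 5
  ρ[h/a](R) → 5
  σ[e<=8](ρ[h/a](R)) → 5
  σ[e>=6](σ[e<=8](ρ[h/a](R))) → 4
  π[v,e](σ[e>=6](σ[e<=8](ρ[h/a](R)))) → 4

E1 and E2 produce the same multiset:
v | e
q | 6
r | 7
s | 8
t | 8

yes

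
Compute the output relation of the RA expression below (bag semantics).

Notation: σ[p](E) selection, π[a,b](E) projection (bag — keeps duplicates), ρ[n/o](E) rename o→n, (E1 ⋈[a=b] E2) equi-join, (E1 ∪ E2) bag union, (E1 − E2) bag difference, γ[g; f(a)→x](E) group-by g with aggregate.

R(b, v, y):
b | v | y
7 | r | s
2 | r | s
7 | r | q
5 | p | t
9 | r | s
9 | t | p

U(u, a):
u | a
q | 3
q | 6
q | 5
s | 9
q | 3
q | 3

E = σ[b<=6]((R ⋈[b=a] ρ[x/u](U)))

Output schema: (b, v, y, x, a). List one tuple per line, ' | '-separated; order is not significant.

Stepwise |·|:
  R → 6
  U → 6
  ρ[x/u](U) → 6
  (R ⋈[b=a] ρ[x/u](U)) → 3
  σ[b<=6]((R ⋈[b=a] ρ[x/u](U))) → 1

== RESULT ==
b | v | y | x | a
5 | p | t | q | 5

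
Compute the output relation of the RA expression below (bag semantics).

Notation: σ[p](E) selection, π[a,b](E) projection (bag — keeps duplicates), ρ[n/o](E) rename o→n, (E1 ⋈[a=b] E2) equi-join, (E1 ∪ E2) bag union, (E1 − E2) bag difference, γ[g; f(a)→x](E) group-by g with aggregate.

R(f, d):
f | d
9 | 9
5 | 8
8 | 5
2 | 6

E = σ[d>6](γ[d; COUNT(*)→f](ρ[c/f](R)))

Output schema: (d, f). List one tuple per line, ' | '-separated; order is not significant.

Stepwise |·|:
  R → 4
  ρ[c/f](R) → 4
  γ[d; COUNT(*)→f](ρ[c/f](R)) → 4
  σ[d>6](γ[d; COUNT(*)→f](ρ[c/f](R))) → 2

== RESULT ==
d | f
8 | 1
9 | 1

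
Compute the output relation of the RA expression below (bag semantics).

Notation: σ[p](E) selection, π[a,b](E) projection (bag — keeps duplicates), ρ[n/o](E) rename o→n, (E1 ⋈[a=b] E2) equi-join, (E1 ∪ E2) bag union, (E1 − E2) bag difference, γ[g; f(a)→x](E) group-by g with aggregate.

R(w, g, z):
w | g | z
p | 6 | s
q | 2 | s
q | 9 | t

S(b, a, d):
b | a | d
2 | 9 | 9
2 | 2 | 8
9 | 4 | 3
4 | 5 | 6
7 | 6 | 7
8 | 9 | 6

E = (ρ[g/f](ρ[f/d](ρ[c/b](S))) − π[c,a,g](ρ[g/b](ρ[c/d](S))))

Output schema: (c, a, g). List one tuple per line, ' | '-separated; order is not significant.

Subexpression sizes:
  S → 6
  ρ[c/b](S) → 6
  ρ[f/d](ρ[c/b](S)) → 6
  ρ[g/f](ρ[f/d](ρ[c/b](S))) → 6
  S → 6
  ρ[c/d](S) → 6
  ρ[g/b](ρ[c/d](S)) → 6
  π[c,a,g](ρ[g/b](ρ[c/d](S))) → 6
  (ρ[g/f](ρ[f/d](ρ[c/b](S))) − π[c,a,g](ρ[g/b](ρ[c/d](S)))) → 5

== RESULT ==
c | a | g
2 | 2 | 8
2 | 9 | 9
4 | 5 | 6
8 | 9 | 6
9 | 4 | 3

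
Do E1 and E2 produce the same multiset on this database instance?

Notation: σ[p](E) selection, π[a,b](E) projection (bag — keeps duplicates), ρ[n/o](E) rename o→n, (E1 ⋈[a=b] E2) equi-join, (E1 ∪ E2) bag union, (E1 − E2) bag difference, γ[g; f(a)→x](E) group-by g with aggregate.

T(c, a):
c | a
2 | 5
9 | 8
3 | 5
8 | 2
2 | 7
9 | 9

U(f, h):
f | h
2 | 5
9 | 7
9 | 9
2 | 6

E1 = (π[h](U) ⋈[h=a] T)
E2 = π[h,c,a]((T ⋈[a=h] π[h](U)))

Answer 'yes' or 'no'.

E1 per-node cardinality:
  U → 4
  π[h](U) → 4
  T → 6
  (π[h](U) ⋈[h=a] T) → 4
E2 per-node cardinality:
  T → 6
  U → 4
  π[h](U) → 4
  (T ⋈[a=h] π[h](U)) → 4
  π[h,c,a]((T ⋈[a=h] π[h](U))) → 4

E1 and E2 produce the same multiset:
h | c | a
5 | 2 | 5
5 | 3 | 5
7 | 2 | 7
9 | 9 | 9

yes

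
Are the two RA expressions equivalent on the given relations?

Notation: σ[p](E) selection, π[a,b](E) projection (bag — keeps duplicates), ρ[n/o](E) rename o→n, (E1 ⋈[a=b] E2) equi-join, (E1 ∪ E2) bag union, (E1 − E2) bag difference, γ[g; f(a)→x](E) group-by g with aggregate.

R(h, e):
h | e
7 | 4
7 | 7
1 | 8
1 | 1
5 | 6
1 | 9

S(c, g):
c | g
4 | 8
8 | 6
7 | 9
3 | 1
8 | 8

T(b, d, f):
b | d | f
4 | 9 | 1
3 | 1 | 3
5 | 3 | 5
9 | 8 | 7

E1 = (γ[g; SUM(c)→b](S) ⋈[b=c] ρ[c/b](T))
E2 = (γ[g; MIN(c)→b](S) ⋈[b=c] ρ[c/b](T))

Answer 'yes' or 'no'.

E1 stepwise |·|:
  S → 5
  γ[g; SUM(c)→b](S) → 4
  T → 4
  ρ[c/b](T) → 4
  (γ[g; SUM(c)→b](S) ⋈[b=c] ρ[c/b](T)) → 1
E2 stepwise |·|:
  S → 5
  γ[g; MIN(c)→b](S) → 4
  T → 4
  ρ[c/b](T) → 4
  (γ[g; MIN(c)→b](S) ⋈[b=c] ρ[c/b](T)) → 2

E1 result:
g | b | c | d | f
1 | 3 | 3 | 1 | 3
E2 result:
g | b | c | d | f
1 | 3 | 3 | 1 | 3
8 | 4 | 4 | 9 | 1
Witness: (8, 4, 4, 9, 1) appears 0× in E1 but 1× in E2.

no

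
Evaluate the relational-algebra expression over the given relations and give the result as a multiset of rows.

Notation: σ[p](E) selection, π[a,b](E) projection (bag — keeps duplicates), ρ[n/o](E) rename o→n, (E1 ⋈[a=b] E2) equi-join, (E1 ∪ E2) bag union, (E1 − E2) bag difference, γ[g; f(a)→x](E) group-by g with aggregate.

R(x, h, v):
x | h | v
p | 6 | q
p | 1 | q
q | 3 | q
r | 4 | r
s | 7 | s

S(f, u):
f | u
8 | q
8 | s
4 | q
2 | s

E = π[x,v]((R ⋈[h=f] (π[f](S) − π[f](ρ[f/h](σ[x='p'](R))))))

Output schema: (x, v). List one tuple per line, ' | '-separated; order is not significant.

Per-node cardinality:
  R → 5
  S → 4
  π[f](S) → 4
  R → 5
  σ[x='p'](R) → 2
  ρ[f/h](σ[x='p'](R)) → 2
  π[f](ρ[f/h](σ[x='p'](R))) → 2
  (π[f](S) − π[f](ρ[f/h](σ[x='p'](R)))) → 4
  (R ⋈[h=f] (π[f](S) − π[f](ρ[f/h](σ[x='p'](R))))) → 1
  π[x,v]((R ⋈[h=f] (π[f](S) − π[f](ρ[f/h](σ[x='p'](R)))))) → 1

== RESULT ==
x | v
r | r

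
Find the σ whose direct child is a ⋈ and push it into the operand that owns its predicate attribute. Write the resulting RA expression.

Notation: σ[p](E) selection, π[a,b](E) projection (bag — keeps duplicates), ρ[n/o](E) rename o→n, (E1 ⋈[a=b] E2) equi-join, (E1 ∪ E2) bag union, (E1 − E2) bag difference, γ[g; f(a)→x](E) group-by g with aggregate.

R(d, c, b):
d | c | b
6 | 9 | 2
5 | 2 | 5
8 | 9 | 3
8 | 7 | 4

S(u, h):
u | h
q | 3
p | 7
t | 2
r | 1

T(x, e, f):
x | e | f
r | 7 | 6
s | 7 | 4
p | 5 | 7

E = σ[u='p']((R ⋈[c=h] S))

σ filters on u, owned by the right side.
E' = (R ⋈[c=h] σ[u='p'](S))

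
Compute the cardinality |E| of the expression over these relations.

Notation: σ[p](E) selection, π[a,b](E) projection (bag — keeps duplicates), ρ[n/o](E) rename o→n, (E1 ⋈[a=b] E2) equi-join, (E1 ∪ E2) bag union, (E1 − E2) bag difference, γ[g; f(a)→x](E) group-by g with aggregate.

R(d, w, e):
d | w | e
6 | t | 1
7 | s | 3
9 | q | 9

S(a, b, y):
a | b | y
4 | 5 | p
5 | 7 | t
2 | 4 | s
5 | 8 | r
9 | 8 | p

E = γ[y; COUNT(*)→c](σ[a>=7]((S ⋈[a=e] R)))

Row counts bottom-up:
  S → 5
  R → 3
  (S ⋈[a=e] R) → 1
  σ[a>=7]((S ⋈[a=e] R)) → 1
  γ[y; COUNT(*)→c](σ[a>=7]((S ⋈[a=e] R))) → 1

|E| = 1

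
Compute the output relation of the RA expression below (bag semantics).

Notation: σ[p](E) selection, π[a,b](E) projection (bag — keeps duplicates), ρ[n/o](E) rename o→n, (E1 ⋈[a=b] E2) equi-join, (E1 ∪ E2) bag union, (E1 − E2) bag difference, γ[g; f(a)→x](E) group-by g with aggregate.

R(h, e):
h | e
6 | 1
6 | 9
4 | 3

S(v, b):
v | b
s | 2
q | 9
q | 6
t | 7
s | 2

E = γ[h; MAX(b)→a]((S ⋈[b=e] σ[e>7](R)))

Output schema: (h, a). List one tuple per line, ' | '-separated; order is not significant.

Row counts bottom-up:
  S → 5
  R → 3
  σ[e>7](R) → 1
  (S ⋈[b=e] σ[e>7](R)) → 1
  γ[h; MAX(b)→a]((S ⋈[b=e] σ[e>7](R))) → 1

== RESULT ==
h | a
6 | 9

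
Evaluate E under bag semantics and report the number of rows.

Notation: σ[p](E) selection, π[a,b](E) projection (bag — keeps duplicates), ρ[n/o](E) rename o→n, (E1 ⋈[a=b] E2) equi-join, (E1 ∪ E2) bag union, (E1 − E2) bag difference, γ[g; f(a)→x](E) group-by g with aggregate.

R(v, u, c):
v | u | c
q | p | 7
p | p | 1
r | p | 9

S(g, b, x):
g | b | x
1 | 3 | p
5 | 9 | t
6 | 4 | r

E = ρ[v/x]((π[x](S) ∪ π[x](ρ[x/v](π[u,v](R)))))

Per-node cardinality:
  S → 3
  π[x](S) → 3
  R → 3
  π[u,v](R) → 3
  ρ[x/v](π[u,v](R)) → 3
  π[x](ρ[x/v](π[u,v](R))) → 3
  (π[x](S) ∪ π[x](ρ[x/v](π[u,v](R)))) → 6
  ρ[v/x]((π[x](S) ∪ π[x](ρ[x/v](π[u,v](R))))) → 6

|E| = 6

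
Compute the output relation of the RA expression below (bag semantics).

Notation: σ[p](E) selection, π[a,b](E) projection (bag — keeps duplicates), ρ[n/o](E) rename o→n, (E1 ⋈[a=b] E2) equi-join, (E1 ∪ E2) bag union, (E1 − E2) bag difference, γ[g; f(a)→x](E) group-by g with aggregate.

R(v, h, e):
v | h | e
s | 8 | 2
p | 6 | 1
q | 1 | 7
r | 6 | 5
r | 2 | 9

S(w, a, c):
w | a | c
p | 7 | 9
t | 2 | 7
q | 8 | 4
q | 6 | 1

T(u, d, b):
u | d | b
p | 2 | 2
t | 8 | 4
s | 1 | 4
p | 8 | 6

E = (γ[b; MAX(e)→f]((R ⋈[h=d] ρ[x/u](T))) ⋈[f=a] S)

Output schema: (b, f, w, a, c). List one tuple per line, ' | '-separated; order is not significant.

Per-node cardinality:
  R → 5
  T → 4
  ρ[x/u](T) → 4
  (R ⋈[h=d] ρ[x/u](T)) → 4
  γ[b; MAX(e)→f]((R ⋈[h=d] ρ[x/u](T))) → 3
  S → 4
  (γ[b; MAX(e)→f]((R ⋈[h=d] ρ[x/u](T))) ⋈[f=a] S) → 2

== RESULT ==
b | f | w | a | c
4 | 7 | p | 7 | 9
6 | 2 | t | 2 | 7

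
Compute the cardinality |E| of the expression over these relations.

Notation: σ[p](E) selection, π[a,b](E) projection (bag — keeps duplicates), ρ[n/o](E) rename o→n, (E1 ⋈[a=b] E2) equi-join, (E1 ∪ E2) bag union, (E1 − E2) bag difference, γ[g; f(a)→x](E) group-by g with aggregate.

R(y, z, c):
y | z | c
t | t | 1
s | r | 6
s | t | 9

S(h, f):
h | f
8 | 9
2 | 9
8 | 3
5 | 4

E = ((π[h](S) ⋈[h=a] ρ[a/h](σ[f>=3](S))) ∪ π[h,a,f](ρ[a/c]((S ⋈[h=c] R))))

Row counts bottom-up:
  S → 4
  π[h](S) → 4
  S → 4
  σ[f>=3](S) → 4
  ρ[a/h](σ[f>=3](S)) → 4
  (π[h](S) ⋈[h=a] ρ[a/h](σ[f>=3](S))) → 6
  S → 4
  R → 3
  (S ⋈[h=c] R) → 0
  ρ[a/c]((S ⋈[h=c] R)) → 0
  π[h,a,f](ρ[a/c]((S ⋈[h=c] R))) → 0
  ((π[h](S) ⋈[h=a] ρ[a/h](σ[f>=3](S))) ∪ π[h,a,f](ρ[a/c]((S ⋈[h=c] R)))) → 6

|E| = 6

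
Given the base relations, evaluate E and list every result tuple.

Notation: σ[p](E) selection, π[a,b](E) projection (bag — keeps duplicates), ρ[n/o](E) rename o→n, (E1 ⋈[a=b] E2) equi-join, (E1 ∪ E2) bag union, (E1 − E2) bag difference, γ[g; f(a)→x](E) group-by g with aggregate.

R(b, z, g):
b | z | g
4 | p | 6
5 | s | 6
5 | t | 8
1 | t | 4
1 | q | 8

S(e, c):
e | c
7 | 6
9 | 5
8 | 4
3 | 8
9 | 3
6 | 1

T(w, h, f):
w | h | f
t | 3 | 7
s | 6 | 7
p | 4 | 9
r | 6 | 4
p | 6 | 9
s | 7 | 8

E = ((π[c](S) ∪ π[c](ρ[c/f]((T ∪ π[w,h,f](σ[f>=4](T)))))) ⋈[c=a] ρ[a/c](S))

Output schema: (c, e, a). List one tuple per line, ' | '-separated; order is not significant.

Row counts bottom-up:
  S → 6
  π[c](S) → 6
  T → 6
  T → 6
  σ[f>=4](T) → 6
  π[w,h,f](σ[f>=4](T)) → 6
  (T ∪ π[w,h,f](σ[f>=4](T))) → 12
  ρ[c/f]((T ∪ π[w,h,f](σ[f>=4](T)))) → 12
  π[c](ρ[c/f]((T ∪ π[w,h,f](σ[f>=4](T))))) → 12
  (π[c](S) ∪ π[c](ρ[c/f]((T ∪ π[w,h,f](σ[f>=4](T)))))) → 18
  S → 6
  ρ[a/c](S) → 6
  ((π[c](S) ∪ π[c](ρ[c/f]((T ∪ π[w,h,f](σ[f>=4](T)))))) ⋈[c=a] ρ[a/c](S)) → 10

== RESULT ==
c | e | a
1 | 6 | 1
3 | 9 | 3
4 | 8 | 4
4 | 8 | 4
4 | 8 | 4
5 | 9 | 5
6 | 7 | 6
8 | 3 | 8
8 | 3 | 8
8 | 3 | 8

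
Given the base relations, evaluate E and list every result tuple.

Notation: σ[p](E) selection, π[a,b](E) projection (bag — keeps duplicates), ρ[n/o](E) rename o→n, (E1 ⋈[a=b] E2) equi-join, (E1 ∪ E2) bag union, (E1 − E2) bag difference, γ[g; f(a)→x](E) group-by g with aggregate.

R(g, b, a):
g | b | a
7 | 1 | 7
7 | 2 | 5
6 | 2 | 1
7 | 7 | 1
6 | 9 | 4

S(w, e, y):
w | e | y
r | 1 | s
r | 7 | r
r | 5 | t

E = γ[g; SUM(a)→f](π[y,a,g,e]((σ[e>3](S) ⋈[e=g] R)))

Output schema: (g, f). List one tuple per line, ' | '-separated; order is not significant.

Row counts bottom-up:
  S → 3
  σ[e>3](S) → 2
  R → 5
  (σ[e>3](S) ⋈[e=g] R) → 3
  π[y,a,g,e]((σ[e>3](S) ⋈[e=g] R)) → 3
  γ[g; SUM(a)→f](π[y,a,g,e]((σ[e>3](S) ⋈[e=g] R))) → 1

== RESULT ==
g | f
7 | 13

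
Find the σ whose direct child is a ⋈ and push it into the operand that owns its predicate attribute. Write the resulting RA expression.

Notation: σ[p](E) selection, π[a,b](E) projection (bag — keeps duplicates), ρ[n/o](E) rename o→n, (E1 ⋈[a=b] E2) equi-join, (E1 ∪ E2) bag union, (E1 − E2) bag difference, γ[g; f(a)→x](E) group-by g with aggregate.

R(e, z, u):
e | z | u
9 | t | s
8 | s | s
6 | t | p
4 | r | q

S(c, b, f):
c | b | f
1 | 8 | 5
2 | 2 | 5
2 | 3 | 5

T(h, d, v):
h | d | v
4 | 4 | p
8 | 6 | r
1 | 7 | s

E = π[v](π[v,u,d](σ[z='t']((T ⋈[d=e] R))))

σ filters on z, owned by the right side.
E' = π[v](π[v,u,d]((T ⋈[d=e] σ[z='t'](R))))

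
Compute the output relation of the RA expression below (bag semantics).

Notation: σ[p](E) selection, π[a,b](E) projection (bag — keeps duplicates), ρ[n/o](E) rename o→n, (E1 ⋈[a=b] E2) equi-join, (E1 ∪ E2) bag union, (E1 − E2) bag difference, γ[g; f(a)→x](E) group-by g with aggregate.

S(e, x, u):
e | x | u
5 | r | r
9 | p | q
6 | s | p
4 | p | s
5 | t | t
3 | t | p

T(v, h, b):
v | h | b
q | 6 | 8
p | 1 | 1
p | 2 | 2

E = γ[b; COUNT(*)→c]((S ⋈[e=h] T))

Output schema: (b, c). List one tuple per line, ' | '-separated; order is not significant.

Row counts bottom-up:
  S → 6
  T → 3
  (S ⋈[e=h] T) → 1
  γ[b; COUNT(*)→c]((S ⋈[e=h] T)) → 1

== RESULT ==
b | c
8 | 1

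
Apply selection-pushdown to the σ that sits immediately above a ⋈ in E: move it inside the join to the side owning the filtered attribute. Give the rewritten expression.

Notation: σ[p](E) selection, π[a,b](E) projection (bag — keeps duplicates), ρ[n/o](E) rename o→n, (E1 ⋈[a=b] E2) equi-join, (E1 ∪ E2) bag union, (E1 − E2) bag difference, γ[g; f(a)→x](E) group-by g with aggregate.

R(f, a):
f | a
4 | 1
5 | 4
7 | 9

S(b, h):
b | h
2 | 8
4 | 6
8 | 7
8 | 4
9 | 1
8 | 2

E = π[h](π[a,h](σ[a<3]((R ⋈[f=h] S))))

σ filters on a, owned by the left side.
E' = π[h](π[a,h]((σ[a<3](R) ⋈[f=h] S)))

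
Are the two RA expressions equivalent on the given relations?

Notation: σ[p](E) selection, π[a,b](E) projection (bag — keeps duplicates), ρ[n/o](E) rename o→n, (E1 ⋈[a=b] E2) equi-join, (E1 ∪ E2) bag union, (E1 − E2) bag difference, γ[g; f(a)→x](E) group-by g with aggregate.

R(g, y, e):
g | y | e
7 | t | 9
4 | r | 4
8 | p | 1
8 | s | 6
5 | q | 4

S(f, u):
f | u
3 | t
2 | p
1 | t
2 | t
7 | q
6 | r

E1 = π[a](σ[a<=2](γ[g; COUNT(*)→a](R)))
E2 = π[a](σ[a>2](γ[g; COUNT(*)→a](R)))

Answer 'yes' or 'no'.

E1 row counts bottom-up:
  R → 5
  γ[g; COUNT(*)→a](R) → 4
  σ[a<=2](γ[g; COUNT(*)→a](R)) → 4
  π[a](σ[a<=2](γ[g; COUNT(*)→a](R))) → 4
E2 row counts bottom-up:
  R → 5
  γ[g; COUNT(*)→a](R) → 4
  σ[a>2](γ[g; COUNT(*)→a](R)) → 0
  π[a](σ[a>2](γ[g; COUNT(*)→a](R))) → 0

E1 result:
a
1
1
1
2
E2 result:
a
(0 rows)
Witness: (1,) appears 3× in E1 but 0× in E2.

no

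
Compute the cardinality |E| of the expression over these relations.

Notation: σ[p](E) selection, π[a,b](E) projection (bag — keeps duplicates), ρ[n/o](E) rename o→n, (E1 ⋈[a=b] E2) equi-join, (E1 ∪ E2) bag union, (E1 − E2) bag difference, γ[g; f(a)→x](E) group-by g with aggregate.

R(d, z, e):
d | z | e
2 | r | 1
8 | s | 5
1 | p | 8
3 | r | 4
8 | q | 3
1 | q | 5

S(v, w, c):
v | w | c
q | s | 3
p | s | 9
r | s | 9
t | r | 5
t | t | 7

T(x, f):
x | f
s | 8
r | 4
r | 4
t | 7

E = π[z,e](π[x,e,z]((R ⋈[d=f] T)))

Row counts bottom-up:
  R → 6
  T → 4
  (R ⋈[d=f] T) → 2
  π[x,e,z]((R ⋈[d=f] T)) → 2
  π[z,e](π[x,e,z]((R ⋈[d=f] T))) → 2

|E| = 2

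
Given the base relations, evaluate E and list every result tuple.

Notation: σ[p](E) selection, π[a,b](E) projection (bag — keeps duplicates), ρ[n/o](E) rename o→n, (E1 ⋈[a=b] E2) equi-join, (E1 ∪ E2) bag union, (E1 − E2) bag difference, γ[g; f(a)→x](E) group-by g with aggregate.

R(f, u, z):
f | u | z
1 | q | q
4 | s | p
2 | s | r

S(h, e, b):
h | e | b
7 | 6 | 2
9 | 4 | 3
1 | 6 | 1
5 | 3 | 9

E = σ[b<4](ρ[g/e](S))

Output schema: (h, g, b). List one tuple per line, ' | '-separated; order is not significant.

Per-node cardinality:
  S → 4
  ρ[g/e](S) → 4
  σ[b<4](ρ[g/e](S)) → 3

== RESULT ==
h | g | b
1 | 6 | 1
7 | 6 | 2
9 | 4 | 3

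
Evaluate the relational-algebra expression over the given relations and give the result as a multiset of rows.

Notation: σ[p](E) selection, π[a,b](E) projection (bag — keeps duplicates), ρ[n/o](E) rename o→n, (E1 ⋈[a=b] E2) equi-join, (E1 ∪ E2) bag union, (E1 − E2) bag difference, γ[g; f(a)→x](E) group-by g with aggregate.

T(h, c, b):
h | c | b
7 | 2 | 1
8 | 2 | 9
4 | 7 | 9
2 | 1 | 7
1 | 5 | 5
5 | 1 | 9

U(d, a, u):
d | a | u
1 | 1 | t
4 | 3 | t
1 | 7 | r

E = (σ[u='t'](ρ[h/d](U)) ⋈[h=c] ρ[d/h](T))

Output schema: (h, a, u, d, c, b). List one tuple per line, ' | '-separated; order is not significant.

Subexpression sizes:
  U → 3
  ρ[h/d](U) → 3
  σ[u='t'](ρ[h/d](U)) → 2
  T → 6
  ρ[d/h](T) → 6
  (σ[u='t'](ρ[h/d](U)) ⋈[h=c] ρ[d/h](T)) → 2

== RESULT ==
h | a | u | d | c | b
1 | 1 | t | 2 | 1 | 7
1 | 1 | t | 5 | 1 | 9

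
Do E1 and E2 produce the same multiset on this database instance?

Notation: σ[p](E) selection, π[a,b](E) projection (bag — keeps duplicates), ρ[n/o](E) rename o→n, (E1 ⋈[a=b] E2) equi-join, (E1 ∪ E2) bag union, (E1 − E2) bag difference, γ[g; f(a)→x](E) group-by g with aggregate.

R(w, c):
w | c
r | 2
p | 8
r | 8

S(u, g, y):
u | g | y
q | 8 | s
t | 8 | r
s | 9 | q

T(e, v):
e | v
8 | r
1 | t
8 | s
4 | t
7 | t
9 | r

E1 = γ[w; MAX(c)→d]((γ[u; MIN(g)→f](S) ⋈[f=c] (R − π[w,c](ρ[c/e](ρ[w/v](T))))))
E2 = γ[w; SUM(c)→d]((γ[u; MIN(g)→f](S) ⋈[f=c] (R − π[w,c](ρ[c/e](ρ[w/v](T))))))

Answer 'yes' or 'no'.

E1 subexpression sizes:
  S → 3
  γ[u; MIN(g)→f](S) → 3
  R → 3
  T → 6
  ρ[w/v](T) → 6
  ρ[c/e](ρ[w/v](T)) → 6
  π[w,c](ρ[c/e](ρ[w/v](T))) → 6
  (R − π[w,c](ρ[c/e](ρ[w/v](T)))) → 2
  (γ[u; MIN(g)→f](S) ⋈[f=c] (R − π[w,c](ρ[c/e](ρ[w/v](T))))) → 2
  γ[w; MAX(c)→d]((γ[u; MIN(g)→f](S) ⋈[f=c] (R − π[w,c](ρ[c/e](ρ[w/v](T)))))) → 1
E2 subexpression sizes:
  S → 3
  γ[u; MIN(g)→f](S) → 3
  R → 3
  T → 6
  ρ[w/v](T) → 6
  ρ[c/e](ρ[w/v](T)) → 6
  π[w,c](ρ[c/e](ρ[w/v](T))) → 6
  (R − π[w,c](ρ[c/e](ρ[w/v](T)))) → 2
  (γ[u; MIN(g)→f](S) ⋈[f=c] (R − π[w,c](ρ[c/e](ρ[w/v](T))))) → 2
  γ[w; SUM(c)→d]((γ[u; MIN(g)→f](S) ⋈[f=c] (R − π[w,c](ρ[c/e](ρ[w/v](T)))))) → 1

E1 result:
w | d
p | 8
E2 result:
w | d
p | 16
Witness: ('p', 16) appears 0× in E1 but 1× in E2.

no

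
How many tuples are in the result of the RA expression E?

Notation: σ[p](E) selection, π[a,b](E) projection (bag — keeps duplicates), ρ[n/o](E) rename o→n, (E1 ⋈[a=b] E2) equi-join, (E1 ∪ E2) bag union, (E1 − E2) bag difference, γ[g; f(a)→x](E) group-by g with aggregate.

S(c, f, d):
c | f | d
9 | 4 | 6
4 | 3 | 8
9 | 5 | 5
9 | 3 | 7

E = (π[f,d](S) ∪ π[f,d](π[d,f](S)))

Subexpression sizes:
  S → 4
  π[f,d](S) → 4
  S → 4
  π[d,f](S) → 4
  π[f,d](π[d,f](S)) → 4
  (π[f,d](S) ∪ π[f,d](π[d,f](S))) → 8

|E| = 8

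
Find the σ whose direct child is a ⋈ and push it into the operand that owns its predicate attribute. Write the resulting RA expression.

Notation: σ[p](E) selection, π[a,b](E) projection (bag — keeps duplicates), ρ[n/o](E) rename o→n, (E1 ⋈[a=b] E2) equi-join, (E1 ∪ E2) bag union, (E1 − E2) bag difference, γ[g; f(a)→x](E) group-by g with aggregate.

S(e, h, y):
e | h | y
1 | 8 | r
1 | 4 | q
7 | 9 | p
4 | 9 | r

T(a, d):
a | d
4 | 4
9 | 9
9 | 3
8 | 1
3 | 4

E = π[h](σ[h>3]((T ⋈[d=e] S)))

σ filters on h, owned by the right side.
E' = π[h]((T ⋈[d=e] σ[h>3](S)))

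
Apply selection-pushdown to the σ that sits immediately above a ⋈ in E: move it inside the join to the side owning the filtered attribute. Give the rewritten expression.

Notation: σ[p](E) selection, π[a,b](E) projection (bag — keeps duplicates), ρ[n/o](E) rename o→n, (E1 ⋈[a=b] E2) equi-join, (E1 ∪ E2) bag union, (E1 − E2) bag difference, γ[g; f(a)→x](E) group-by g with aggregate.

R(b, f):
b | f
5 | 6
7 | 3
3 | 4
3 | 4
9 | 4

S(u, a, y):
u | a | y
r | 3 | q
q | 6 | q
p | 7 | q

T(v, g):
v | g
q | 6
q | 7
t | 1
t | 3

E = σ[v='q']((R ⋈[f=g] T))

σ filters on v, owned by the right side.
E' = (R ⋈[f=g] σ[v='q'](T))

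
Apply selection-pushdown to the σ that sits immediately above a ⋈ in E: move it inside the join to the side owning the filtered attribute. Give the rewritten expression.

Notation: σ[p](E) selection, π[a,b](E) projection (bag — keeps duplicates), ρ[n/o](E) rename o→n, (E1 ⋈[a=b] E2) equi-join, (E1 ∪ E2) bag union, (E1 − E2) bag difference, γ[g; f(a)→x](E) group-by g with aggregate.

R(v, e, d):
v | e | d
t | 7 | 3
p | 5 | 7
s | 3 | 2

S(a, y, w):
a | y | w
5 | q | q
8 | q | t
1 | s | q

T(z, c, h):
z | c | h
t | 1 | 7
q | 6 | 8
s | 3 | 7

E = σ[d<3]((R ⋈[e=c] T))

σ filters on d, owned by the left side.
E' = (σ[d<3](R) ⋈[e=c] T)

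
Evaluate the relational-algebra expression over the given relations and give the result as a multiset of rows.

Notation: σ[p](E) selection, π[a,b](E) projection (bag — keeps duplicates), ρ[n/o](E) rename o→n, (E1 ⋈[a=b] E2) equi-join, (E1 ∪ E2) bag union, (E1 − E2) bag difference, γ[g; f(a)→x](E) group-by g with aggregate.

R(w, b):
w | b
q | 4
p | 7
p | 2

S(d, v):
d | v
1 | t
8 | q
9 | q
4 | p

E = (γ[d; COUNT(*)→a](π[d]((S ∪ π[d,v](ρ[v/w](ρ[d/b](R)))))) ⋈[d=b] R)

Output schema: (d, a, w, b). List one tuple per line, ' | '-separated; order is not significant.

Stepwise |·|:
  S → 4
  R → 3
  ρ[d/b](R) → 3
  ρ[v/w](ρ[d/b](R)) → 3
  π[d,v](ρ[v/w](ρ[d/b](R))) → 3
  (S ∪ π[d,v](ρ[v/w](ρ[d/b](R)))) → 7
  π[d]((S ∪ π[d,v](ρ[v/w](ρ[d/b](R))))) → 7
  γ[d; COUNT(*)→a](π[d]((S ∪ π[d,v](ρ[v/w](ρ[d/b](R)))))) → 6
  R → 3
  (γ[d; COUNT(*)→a](π[d]((S ∪ π[d,v](ρ[v/w](ρ[d/b](R)))))) ⋈[d=b] R) → 3

== RESULT ==
d | a | w | b
2 | 1 | p | 2
4 | 2 | q | 4
7 | 1 | p | 7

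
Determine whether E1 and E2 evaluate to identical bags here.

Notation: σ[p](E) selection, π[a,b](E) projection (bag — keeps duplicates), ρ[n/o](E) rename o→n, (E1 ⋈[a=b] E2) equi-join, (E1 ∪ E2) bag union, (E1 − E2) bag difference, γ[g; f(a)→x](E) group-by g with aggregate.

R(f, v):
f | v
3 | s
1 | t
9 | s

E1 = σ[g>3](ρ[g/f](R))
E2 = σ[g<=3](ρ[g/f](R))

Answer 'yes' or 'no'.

E1 row counts bottom-up:
  R → 3
  ρ[g/f](R) → 3
  σ[g>3](ρ[g/f](R)) → 1
E2 row counts bottom-up:
  R → 3
  ρ[g/f](R) → 3
  σ[g<=3](ρ[g/f](R)) → 2

E1 result:
g | v
9 | s
E2 result:
g | v
1 | t
3 | s
Witness: (9, 's') appears 1× in E1 but 0× in E2.

no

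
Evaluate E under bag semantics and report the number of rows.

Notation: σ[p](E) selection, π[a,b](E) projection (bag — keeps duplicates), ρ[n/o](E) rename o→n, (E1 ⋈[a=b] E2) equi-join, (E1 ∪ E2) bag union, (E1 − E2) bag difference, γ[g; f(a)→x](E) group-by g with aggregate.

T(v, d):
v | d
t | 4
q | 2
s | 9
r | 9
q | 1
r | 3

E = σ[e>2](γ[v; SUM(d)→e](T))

Per-node cardinality:
  T → 6
  γ[v; SUM(d)→e](T) → 4
  σ[e>2](γ[v; SUM(d)→e](T)) → 4

|E| = 4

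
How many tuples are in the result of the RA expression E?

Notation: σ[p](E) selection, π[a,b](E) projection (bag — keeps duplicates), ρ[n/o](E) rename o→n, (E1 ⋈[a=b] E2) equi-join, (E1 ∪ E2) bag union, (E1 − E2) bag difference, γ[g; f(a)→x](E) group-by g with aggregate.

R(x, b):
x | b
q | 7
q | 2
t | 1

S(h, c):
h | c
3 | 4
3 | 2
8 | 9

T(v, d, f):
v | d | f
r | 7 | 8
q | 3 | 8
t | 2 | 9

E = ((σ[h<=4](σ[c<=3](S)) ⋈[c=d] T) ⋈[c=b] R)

Row counts bottom-up:
  S → 3
  σ[c<=3](S) → 1
  σ[h<=4](σ[c<=3](S)) → 1
  T → 3
  (σ[h<=4](σ[c<=3](S)) ⋈[c=d] T) → 1
  R → 3
  ((σ[h<=4](σ[c<=3](S)) ⋈[c=d] T) ⋈[c=b] R) → 1

|E| = 1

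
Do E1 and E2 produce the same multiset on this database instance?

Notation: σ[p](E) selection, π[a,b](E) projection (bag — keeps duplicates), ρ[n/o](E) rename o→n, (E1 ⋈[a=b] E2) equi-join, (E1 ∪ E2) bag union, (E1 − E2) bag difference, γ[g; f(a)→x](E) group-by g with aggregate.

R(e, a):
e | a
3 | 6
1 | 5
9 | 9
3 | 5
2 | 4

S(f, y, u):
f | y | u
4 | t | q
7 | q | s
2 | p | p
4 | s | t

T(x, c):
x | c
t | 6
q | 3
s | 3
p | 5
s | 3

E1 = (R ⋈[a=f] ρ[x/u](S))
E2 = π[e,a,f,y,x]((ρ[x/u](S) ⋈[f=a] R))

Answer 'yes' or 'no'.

E1 stepwise |·|:
  R → 5
  S → 4
  ρ[x/u](S) → 4
  (R ⋈[a=f] ρ[x/u](S)) → 2
E2 stepwise |·|:
  S → 4
  ρ[x/u](S) → 4
  R → 5
  (ρ[x/u](S) ⋈[f=a] R) → 2
  π[e,a,f,y,x]((ρ[x/u](S) ⋈[f=a] R)) → 2

E1 and E2 produce the same multiset:
e | a | f | y | x
2 | 4 | 4 | s | t
2 | 4 | 4 | t | q

yes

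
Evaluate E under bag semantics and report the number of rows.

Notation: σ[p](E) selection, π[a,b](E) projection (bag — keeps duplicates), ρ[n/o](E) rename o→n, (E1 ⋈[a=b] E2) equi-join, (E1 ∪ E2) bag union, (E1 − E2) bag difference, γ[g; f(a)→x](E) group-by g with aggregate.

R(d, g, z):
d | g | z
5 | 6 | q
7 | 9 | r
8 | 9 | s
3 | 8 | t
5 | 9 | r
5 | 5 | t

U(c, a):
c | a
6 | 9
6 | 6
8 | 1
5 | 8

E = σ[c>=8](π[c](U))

Per-node cardinality:
  U → 4
  π[c](U) → 4
  σ[c>=8](π[c](U)) → 1

|E| = 1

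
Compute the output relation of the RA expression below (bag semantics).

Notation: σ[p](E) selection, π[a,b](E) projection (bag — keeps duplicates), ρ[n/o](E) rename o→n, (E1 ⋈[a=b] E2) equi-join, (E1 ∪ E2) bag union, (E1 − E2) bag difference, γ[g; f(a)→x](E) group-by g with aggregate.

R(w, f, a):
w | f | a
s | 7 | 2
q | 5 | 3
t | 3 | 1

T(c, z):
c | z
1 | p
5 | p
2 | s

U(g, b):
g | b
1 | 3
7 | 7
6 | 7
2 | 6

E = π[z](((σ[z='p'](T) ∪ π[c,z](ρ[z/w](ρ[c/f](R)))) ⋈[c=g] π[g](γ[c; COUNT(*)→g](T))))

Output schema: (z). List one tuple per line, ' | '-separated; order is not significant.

Stepwise |·|:
  T → 3
  σ[z='p'](T) → 2
  R → 3
  ρ[c/f](R) → 3
  ρ[z/w](ρ[c/f](R)) → 3
  π[c,z](ρ[z/w](ρ[c/f](R))) → 3
  (σ[z='p'](T) ∪ π[c,z](ρ[z/w](ρ[c/f](R)))) → 5
  T → 3
  γ[c; COUNT(*)→g](T) → 3
  π[g](γ[c; COUNT(*)→g](T)) → 3
  ((σ[z='p'](T) ∪ π[c,z](ρ[z/w](ρ[c/f](R)))) ⋈[c=g] π[g](γ[c; COUNT(*)→g](T))) → 3
  π[z](((σ[z='p'](T) ∪ π[c,z](ρ[z/w](ρ[c/f](R)))) ⋈[c=g] π[g](γ[c; COUNT(*)→g](T)))) → 3

== RESULT ==
z
p
p
p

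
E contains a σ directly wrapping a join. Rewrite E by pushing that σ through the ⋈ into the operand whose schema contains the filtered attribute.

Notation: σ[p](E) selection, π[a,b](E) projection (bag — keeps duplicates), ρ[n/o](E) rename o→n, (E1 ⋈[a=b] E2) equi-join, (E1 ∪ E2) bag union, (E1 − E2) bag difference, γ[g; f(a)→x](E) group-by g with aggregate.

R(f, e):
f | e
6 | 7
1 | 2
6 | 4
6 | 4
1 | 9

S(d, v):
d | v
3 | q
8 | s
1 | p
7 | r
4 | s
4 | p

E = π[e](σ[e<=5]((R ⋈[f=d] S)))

σ filters on e, owned by the left side.
E' = π[e]((σ[e<=5](R) ⋈[f=d] S))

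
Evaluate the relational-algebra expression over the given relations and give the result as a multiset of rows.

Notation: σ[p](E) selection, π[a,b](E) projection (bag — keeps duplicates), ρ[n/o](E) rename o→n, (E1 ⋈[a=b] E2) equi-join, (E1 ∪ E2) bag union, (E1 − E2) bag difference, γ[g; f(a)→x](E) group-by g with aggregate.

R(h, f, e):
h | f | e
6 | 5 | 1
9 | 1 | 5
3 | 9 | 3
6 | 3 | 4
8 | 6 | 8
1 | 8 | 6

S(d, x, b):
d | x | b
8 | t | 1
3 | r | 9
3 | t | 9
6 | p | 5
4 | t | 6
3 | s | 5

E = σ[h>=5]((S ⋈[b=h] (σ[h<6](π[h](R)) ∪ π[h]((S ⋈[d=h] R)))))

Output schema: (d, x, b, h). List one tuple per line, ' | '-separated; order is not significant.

Row counts bottom-up:
  S → 6
  R → 6
  π[h](R) → 6
  σ[h<6](π[h](R)) → 2
  S → 6
  R → 6
  (S ⋈[d=h] R) → 6
  π[h]((S ⋈[d=h] R)) → 6
  (σ[h<6](π[h](R)) ∪ π[h]((S ⋈[d=h] R))) → 8
  (S ⋈[b=h] (σ[h<6](π[h](R)) ∪ π[h]((S ⋈[d=h] R)))) → 3
  σ[h>=5]((S ⋈[b=h] (σ[h<6](π[h](R)) ∪ π[h]((S ⋈[d=h] R))))) → 2

== RESULT ==
d | x | b | h
4 | t | 6 | 6
4 | t | 6 | 6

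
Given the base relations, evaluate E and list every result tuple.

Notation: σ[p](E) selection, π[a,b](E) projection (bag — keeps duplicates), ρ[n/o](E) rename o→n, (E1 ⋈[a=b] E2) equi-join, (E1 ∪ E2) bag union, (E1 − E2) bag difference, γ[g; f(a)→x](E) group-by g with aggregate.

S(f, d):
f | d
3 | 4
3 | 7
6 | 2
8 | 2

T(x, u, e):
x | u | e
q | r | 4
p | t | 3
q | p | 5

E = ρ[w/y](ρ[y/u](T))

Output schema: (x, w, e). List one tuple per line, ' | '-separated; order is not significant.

Per-node cardinality:
  T → 3
  ρ[y/u](T) → 3
  ρ[w/y](ρ[y/u](T)) → 3

== RESULT ==
x | w | e
p | t | 3
q | p | 5
q | r | 4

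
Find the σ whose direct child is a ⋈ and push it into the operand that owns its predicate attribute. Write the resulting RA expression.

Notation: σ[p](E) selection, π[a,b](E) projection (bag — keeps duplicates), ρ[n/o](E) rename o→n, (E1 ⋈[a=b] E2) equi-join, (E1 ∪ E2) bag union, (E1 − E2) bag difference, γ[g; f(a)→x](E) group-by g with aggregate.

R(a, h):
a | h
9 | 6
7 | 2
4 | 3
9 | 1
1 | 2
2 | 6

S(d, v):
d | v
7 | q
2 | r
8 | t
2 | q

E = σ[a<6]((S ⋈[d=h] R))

σ filters on a, owned by the right side.
E' = (S ⋈[d=h] σ[a<6](R))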